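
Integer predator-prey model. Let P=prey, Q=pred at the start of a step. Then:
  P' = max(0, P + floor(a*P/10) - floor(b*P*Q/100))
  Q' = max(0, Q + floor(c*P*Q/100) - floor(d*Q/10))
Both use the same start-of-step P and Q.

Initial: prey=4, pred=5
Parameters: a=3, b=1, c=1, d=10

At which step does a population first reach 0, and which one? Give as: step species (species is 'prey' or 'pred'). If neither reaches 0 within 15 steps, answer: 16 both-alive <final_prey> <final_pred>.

Step 1: prey: 4+1-0=5; pred: 5+0-5=0
First extinction: pred at step 1

Answer: 1 pred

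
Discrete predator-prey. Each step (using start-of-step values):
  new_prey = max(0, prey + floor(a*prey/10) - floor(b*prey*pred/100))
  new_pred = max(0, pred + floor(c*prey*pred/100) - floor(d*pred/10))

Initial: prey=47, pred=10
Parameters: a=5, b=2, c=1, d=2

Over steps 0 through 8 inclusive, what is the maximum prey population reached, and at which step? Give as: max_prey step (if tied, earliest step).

Answer: 89 3

Derivation:
Step 1: prey: 47+23-9=61; pred: 10+4-2=12
Step 2: prey: 61+30-14=77; pred: 12+7-2=17
Step 3: prey: 77+38-26=89; pred: 17+13-3=27
Step 4: prey: 89+44-48=85; pred: 27+24-5=46
Step 5: prey: 85+42-78=49; pred: 46+39-9=76
Step 6: prey: 49+24-74=0; pred: 76+37-15=98
Step 7: prey: 0+0-0=0; pred: 98+0-19=79
Step 8: prey: 0+0-0=0; pred: 79+0-15=64
Max prey = 89 at step 3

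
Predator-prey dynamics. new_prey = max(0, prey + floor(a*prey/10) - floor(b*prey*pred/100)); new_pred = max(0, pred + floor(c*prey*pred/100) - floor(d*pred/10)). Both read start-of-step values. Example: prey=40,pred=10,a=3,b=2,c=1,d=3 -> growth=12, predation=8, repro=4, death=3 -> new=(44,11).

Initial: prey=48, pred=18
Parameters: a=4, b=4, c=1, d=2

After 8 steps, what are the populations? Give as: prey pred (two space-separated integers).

Step 1: prey: 48+19-34=33; pred: 18+8-3=23
Step 2: prey: 33+13-30=16; pred: 23+7-4=26
Step 3: prey: 16+6-16=6; pred: 26+4-5=25
Step 4: prey: 6+2-6=2; pred: 25+1-5=21
Step 5: prey: 2+0-1=1; pred: 21+0-4=17
Step 6: prey: 1+0-0=1; pred: 17+0-3=14
Step 7: prey: 1+0-0=1; pred: 14+0-2=12
Step 8: prey: 1+0-0=1; pred: 12+0-2=10

Answer: 1 10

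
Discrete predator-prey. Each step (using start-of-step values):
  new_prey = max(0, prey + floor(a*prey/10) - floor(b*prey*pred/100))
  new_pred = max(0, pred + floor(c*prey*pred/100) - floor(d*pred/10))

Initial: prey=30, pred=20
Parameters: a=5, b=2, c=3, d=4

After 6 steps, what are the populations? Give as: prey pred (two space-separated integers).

Answer: 0 30

Derivation:
Step 1: prey: 30+15-12=33; pred: 20+18-8=30
Step 2: prey: 33+16-19=30; pred: 30+29-12=47
Step 3: prey: 30+15-28=17; pred: 47+42-18=71
Step 4: prey: 17+8-24=1; pred: 71+36-28=79
Step 5: prey: 1+0-1=0; pred: 79+2-31=50
Step 6: prey: 0+0-0=0; pred: 50+0-20=30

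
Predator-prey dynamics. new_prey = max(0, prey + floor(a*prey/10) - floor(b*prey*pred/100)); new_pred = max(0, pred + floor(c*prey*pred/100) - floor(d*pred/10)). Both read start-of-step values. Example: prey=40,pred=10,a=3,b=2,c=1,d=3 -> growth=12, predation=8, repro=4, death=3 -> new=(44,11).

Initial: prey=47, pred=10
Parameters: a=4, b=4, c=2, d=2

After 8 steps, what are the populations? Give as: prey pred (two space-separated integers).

Step 1: prey: 47+18-18=47; pred: 10+9-2=17
Step 2: prey: 47+18-31=34; pred: 17+15-3=29
Step 3: prey: 34+13-39=8; pred: 29+19-5=43
Step 4: prey: 8+3-13=0; pred: 43+6-8=41
Step 5: prey: 0+0-0=0; pred: 41+0-8=33
Step 6: prey: 0+0-0=0; pred: 33+0-6=27
Step 7: prey: 0+0-0=0; pred: 27+0-5=22
Step 8: prey: 0+0-0=0; pred: 22+0-4=18

Answer: 0 18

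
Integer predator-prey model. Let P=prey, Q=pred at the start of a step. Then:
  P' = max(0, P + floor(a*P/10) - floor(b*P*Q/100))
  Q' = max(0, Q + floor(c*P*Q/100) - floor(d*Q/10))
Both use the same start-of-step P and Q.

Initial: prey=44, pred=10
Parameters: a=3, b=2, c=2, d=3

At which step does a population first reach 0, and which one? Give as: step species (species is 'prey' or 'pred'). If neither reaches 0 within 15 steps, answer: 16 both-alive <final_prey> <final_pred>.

Step 1: prey: 44+13-8=49; pred: 10+8-3=15
Step 2: prey: 49+14-14=49; pred: 15+14-4=25
Step 3: prey: 49+14-24=39; pred: 25+24-7=42
Step 4: prey: 39+11-32=18; pred: 42+32-12=62
Step 5: prey: 18+5-22=1; pred: 62+22-18=66
Step 6: prey: 1+0-1=0; pred: 66+1-19=48
First extinction: prey at step 6

Answer: 6 prey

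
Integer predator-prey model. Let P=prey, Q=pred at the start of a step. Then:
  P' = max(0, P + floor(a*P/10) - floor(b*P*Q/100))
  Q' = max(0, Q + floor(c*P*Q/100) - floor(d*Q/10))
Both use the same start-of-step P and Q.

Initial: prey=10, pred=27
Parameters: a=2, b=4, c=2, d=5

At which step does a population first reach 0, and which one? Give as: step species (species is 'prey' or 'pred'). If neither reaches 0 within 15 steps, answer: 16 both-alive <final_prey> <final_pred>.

Answer: 16 both-alive 1 1

Derivation:
Step 1: prey: 10+2-10=2; pred: 27+5-13=19
Step 2: prey: 2+0-1=1; pred: 19+0-9=10
Step 3: prey: 1+0-0=1; pred: 10+0-5=5
Step 4: prey: 1+0-0=1; pred: 5+0-2=3
Step 5: prey: 1+0-0=1; pred: 3+0-1=2
Step 6: prey: 1+0-0=1; pred: 2+0-1=1
Step 7: prey: 1+0-0=1; pred: 1+0-0=1
Steps 8-15: state stable at prey=1, pred=1 (no change)
No extinction within 15 steps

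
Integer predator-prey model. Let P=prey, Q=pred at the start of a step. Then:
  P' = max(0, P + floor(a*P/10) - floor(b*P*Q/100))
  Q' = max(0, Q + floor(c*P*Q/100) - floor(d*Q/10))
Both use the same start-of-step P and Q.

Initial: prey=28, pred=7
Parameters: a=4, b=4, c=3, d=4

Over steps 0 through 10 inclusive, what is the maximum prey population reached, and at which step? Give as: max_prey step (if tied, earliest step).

Answer: 32 1

Derivation:
Step 1: prey: 28+11-7=32; pred: 7+5-2=10
Step 2: prey: 32+12-12=32; pred: 10+9-4=15
Step 3: prey: 32+12-19=25; pred: 15+14-6=23
Step 4: prey: 25+10-23=12; pred: 23+17-9=31
Step 5: prey: 12+4-14=2; pred: 31+11-12=30
Step 6: prey: 2+0-2=0; pred: 30+1-12=19
Step 7: prey: 0+0-0=0; pred: 19+0-7=12
Step 8: prey: 0+0-0=0; pred: 12+0-4=8
Step 9: prey: 0+0-0=0; pred: 8+0-3=5
Step 10: prey: 0+0-0=0; pred: 5+0-2=3
Max prey = 32 at step 1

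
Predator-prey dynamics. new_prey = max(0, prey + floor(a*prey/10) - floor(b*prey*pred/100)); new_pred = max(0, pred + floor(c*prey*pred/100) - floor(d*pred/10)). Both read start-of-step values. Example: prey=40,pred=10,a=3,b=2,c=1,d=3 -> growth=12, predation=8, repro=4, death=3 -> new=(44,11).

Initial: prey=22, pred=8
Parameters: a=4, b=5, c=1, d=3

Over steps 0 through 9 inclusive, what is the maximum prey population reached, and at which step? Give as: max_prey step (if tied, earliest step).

Answer: 43 9

Derivation:
Step 1: prey: 22+8-8=22; pred: 8+1-2=7
Step 2: prey: 22+8-7=23; pred: 7+1-2=6
Step 3: prey: 23+9-6=26; pred: 6+1-1=6
Step 4: prey: 26+10-7=29; pred: 6+1-1=6
Step 5: prey: 29+11-8=32; pred: 6+1-1=6
Step 6: prey: 32+12-9=35; pred: 6+1-1=6
Step 7: prey: 35+14-10=39; pred: 6+2-1=7
Step 8: prey: 39+15-13=41; pred: 7+2-2=7
Step 9: prey: 41+16-14=43; pred: 7+2-2=7
Max prey = 43 at step 9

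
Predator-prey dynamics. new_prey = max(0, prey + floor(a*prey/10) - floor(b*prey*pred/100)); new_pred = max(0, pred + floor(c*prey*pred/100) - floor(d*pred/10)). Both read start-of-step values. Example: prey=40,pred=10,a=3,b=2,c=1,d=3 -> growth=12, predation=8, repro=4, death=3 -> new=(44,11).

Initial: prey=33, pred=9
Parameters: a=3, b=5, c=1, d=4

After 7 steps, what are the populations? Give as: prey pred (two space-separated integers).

Step 1: prey: 33+9-14=28; pred: 9+2-3=8
Step 2: prey: 28+8-11=25; pred: 8+2-3=7
Step 3: prey: 25+7-8=24; pred: 7+1-2=6
Step 4: prey: 24+7-7=24; pred: 6+1-2=5
Step 5: prey: 24+7-6=25; pred: 5+1-2=4
Step 6: prey: 25+7-5=27; pred: 4+1-1=4
Step 7: prey: 27+8-5=30; pred: 4+1-1=4

Answer: 30 4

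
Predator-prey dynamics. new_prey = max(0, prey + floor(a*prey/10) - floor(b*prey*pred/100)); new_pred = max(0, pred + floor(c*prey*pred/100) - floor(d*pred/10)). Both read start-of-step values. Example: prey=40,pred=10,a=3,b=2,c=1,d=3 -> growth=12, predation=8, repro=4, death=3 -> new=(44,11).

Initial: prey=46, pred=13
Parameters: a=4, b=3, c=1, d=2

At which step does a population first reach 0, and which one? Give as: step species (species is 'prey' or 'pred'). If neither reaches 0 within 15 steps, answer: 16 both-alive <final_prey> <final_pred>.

Step 1: prey: 46+18-17=47; pred: 13+5-2=16
Step 2: prey: 47+18-22=43; pred: 16+7-3=20
Step 3: prey: 43+17-25=35; pred: 20+8-4=24
Step 4: prey: 35+14-25=24; pred: 24+8-4=28
Step 5: prey: 24+9-20=13; pred: 28+6-5=29
Step 6: prey: 13+5-11=7; pred: 29+3-5=27
Step 7: prey: 7+2-5=4; pred: 27+1-5=23
Step 8: prey: 4+1-2=3; pred: 23+0-4=19
Step 9: prey: 3+1-1=3; pred: 19+0-3=16
Step 10: prey: 3+1-1=3; pred: 16+0-3=13
Step 11: prey: 3+1-1=3; pred: 13+0-2=11
Step 12: prey: 3+1-0=4; pred: 11+0-2=9
Step 13: prey: 4+1-1=4; pred: 9+0-1=8
Step 14: prey: 4+1-0=5; pred: 8+0-1=7
Step 15: prey: 5+2-1=6; pred: 7+0-1=6
No extinction within 15 steps

Answer: 16 both-alive 6 6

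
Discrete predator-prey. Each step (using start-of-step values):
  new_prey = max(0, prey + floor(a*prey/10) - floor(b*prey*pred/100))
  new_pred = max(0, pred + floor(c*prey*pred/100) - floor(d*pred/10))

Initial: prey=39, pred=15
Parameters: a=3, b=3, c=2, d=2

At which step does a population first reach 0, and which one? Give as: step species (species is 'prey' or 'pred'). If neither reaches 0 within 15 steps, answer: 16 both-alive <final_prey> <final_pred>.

Answer: 4 prey

Derivation:
Step 1: prey: 39+11-17=33; pred: 15+11-3=23
Step 2: prey: 33+9-22=20; pred: 23+15-4=34
Step 3: prey: 20+6-20=6; pred: 34+13-6=41
Step 4: prey: 6+1-7=0; pred: 41+4-8=37
First extinction: prey at step 4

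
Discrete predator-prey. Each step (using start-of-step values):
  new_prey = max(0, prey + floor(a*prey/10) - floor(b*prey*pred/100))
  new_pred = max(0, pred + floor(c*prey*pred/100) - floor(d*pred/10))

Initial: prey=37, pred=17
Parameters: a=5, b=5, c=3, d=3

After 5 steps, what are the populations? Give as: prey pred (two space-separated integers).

Answer: 0 15

Derivation:
Step 1: prey: 37+18-31=24; pred: 17+18-5=30
Step 2: prey: 24+12-36=0; pred: 30+21-9=42
Step 3: prey: 0+0-0=0; pred: 42+0-12=30
Step 4: prey: 0+0-0=0; pred: 30+0-9=21
Step 5: prey: 0+0-0=0; pred: 21+0-6=15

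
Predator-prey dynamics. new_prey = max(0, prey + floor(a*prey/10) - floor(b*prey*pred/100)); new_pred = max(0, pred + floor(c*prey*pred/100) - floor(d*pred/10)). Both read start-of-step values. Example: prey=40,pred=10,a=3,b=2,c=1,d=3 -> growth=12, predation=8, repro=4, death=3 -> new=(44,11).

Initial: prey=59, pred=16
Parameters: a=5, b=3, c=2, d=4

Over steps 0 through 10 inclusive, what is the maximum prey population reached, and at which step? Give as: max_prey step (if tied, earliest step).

Answer: 60 1

Derivation:
Step 1: prey: 59+29-28=60; pred: 16+18-6=28
Step 2: prey: 60+30-50=40; pred: 28+33-11=50
Step 3: prey: 40+20-60=0; pred: 50+40-20=70
Step 4: prey: 0+0-0=0; pred: 70+0-28=42
Step 5: prey: 0+0-0=0; pred: 42+0-16=26
Step 6: prey: 0+0-0=0; pred: 26+0-10=16
Step 7: prey: 0+0-0=0; pred: 16+0-6=10
Step 8: prey: 0+0-0=0; pred: 10+0-4=6
Step 9: prey: 0+0-0=0; pred: 6+0-2=4
Step 10: prey: 0+0-0=0; pred: 4+0-1=3
Max prey = 60 at step 1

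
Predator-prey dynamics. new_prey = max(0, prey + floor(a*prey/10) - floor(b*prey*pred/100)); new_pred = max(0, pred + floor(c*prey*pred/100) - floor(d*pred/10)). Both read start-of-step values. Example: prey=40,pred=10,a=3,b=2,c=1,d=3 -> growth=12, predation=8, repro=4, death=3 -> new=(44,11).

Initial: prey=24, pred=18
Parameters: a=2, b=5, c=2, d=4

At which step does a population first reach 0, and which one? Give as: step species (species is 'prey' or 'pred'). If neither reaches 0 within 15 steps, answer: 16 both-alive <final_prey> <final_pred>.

Step 1: prey: 24+4-21=7; pred: 18+8-7=19
Step 2: prey: 7+1-6=2; pred: 19+2-7=14
Step 3: prey: 2+0-1=1; pred: 14+0-5=9
Step 4: prey: 1+0-0=1; pred: 9+0-3=6
Step 5: prey: 1+0-0=1; pred: 6+0-2=4
Step 6: prey: 1+0-0=1; pred: 4+0-1=3
Step 7: prey: 1+0-0=1; pred: 3+0-1=2
Step 8: prey: 1+0-0=1; pred: 2+0-0=2
Steps 9-15: state stable at prey=1, pred=2 (no change)
No extinction within 15 steps

Answer: 16 both-alive 1 2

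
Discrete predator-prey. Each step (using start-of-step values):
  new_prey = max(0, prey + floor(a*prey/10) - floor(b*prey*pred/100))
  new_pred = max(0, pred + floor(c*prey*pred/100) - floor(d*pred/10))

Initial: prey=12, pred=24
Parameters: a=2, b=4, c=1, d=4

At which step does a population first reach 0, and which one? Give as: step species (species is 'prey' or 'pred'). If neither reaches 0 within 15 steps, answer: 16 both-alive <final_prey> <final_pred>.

Step 1: prey: 12+2-11=3; pred: 24+2-9=17
Step 2: prey: 3+0-2=1; pred: 17+0-6=11
Step 3: prey: 1+0-0=1; pred: 11+0-4=7
Step 4: prey: 1+0-0=1; pred: 7+0-2=5
Step 5: prey: 1+0-0=1; pred: 5+0-2=3
Step 6: prey: 1+0-0=1; pred: 3+0-1=2
Step 7: prey: 1+0-0=1; pred: 2+0-0=2
Steps 8-15: state stable at prey=1, pred=2 (no change)
No extinction within 15 steps

Answer: 16 both-alive 1 2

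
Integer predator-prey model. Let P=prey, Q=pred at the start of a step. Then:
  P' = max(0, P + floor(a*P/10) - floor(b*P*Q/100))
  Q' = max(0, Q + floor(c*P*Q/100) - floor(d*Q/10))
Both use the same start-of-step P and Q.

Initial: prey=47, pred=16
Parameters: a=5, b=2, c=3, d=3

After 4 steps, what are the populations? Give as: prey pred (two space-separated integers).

Answer: 0 115

Derivation:
Step 1: prey: 47+23-15=55; pred: 16+22-4=34
Step 2: prey: 55+27-37=45; pred: 34+56-10=80
Step 3: prey: 45+22-72=0; pred: 80+108-24=164
Step 4: prey: 0+0-0=0; pred: 164+0-49=115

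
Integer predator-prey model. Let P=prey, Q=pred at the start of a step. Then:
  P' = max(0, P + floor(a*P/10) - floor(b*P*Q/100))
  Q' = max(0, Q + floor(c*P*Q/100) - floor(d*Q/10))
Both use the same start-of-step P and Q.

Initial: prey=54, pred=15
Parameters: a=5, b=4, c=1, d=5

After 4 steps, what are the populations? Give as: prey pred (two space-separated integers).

Step 1: prey: 54+27-32=49; pred: 15+8-7=16
Step 2: prey: 49+24-31=42; pred: 16+7-8=15
Step 3: prey: 42+21-25=38; pred: 15+6-7=14
Step 4: prey: 38+19-21=36; pred: 14+5-7=12

Answer: 36 12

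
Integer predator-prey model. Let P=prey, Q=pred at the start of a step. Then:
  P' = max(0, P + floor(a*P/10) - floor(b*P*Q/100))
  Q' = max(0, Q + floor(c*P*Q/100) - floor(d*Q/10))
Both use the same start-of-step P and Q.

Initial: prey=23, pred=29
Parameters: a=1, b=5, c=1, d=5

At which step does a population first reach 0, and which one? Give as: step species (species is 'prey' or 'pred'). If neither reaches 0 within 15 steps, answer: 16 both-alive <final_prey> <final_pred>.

Step 1: prey: 23+2-33=0; pred: 29+6-14=21
First extinction: prey at step 1

Answer: 1 prey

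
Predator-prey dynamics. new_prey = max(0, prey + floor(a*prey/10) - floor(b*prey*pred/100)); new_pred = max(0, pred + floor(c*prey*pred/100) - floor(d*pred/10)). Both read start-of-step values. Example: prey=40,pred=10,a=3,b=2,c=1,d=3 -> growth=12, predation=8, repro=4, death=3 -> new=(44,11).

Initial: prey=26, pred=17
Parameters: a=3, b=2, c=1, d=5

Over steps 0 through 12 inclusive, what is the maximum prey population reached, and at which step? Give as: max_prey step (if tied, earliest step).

Step 1: prey: 26+7-8=25; pred: 17+4-8=13
Step 2: prey: 25+7-6=26; pred: 13+3-6=10
Step 3: prey: 26+7-5=28; pred: 10+2-5=7
Step 4: prey: 28+8-3=33; pred: 7+1-3=5
Step 5: prey: 33+9-3=39; pred: 5+1-2=4
Step 6: prey: 39+11-3=47; pred: 4+1-2=3
Step 7: prey: 47+14-2=59; pred: 3+1-1=3
Step 8: prey: 59+17-3=73; pred: 3+1-1=3
Step 9: prey: 73+21-4=90; pred: 3+2-1=4
Step 10: prey: 90+27-7=110; pred: 4+3-2=5
Step 11: prey: 110+33-11=132; pred: 5+5-2=8
Step 12: prey: 132+39-21=150; pred: 8+10-4=14
Max prey = 150 at step 12

Answer: 150 12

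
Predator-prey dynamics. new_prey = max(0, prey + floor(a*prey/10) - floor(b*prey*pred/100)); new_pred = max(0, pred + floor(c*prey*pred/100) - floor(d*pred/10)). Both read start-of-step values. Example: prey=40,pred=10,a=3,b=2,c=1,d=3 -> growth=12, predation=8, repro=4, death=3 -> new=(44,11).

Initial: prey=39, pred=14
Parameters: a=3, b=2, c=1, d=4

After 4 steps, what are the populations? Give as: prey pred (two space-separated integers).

Answer: 43 14

Derivation:
Step 1: prey: 39+11-10=40; pred: 14+5-5=14
Step 2: prey: 40+12-11=41; pred: 14+5-5=14
Step 3: prey: 41+12-11=42; pred: 14+5-5=14
Step 4: prey: 42+12-11=43; pred: 14+5-5=14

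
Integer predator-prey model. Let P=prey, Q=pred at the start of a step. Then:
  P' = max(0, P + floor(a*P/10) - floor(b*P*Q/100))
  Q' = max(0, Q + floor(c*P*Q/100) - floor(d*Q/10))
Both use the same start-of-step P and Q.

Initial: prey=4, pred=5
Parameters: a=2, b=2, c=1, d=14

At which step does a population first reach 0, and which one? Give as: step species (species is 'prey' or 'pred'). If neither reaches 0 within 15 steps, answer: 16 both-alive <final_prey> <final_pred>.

Answer: 1 pred

Derivation:
Step 1: prey: 4+0-0=4; pred: 5+0-7=0
First extinction: pred at step 1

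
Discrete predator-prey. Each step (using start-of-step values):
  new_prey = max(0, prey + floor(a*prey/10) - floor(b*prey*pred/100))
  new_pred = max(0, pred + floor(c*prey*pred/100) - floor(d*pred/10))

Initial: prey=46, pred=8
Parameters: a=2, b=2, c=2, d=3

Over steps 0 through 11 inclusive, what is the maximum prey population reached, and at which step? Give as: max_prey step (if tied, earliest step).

Step 1: prey: 46+9-7=48; pred: 8+7-2=13
Step 2: prey: 48+9-12=45; pred: 13+12-3=22
Step 3: prey: 45+9-19=35; pred: 22+19-6=35
Step 4: prey: 35+7-24=18; pred: 35+24-10=49
Step 5: prey: 18+3-17=4; pred: 49+17-14=52
Step 6: prey: 4+0-4=0; pred: 52+4-15=41
Step 7: prey: 0+0-0=0; pred: 41+0-12=29
Step 8: prey: 0+0-0=0; pred: 29+0-8=21
Step 9: prey: 0+0-0=0; pred: 21+0-6=15
Step 10: prey: 0+0-0=0; pred: 15+0-4=11
Step 11: prey: 0+0-0=0; pred: 11+0-3=8
Max prey = 48 at step 1

Answer: 48 1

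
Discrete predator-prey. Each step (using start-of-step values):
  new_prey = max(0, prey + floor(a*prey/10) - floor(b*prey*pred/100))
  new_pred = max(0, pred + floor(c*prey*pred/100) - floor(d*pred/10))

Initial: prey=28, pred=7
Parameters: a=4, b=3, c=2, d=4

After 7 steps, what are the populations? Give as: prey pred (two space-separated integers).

Step 1: prey: 28+11-5=34; pred: 7+3-2=8
Step 2: prey: 34+13-8=39; pred: 8+5-3=10
Step 3: prey: 39+15-11=43; pred: 10+7-4=13
Step 4: prey: 43+17-16=44; pred: 13+11-5=19
Step 5: prey: 44+17-25=36; pred: 19+16-7=28
Step 6: prey: 36+14-30=20; pred: 28+20-11=37
Step 7: prey: 20+8-22=6; pred: 37+14-14=37

Answer: 6 37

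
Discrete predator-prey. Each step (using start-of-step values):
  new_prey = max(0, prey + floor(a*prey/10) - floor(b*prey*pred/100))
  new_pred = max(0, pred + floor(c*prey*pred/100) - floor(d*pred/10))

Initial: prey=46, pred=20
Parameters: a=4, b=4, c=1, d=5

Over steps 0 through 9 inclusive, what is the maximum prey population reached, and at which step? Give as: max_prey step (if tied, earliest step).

Answer: 57 9

Derivation:
Step 1: prey: 46+18-36=28; pred: 20+9-10=19
Step 2: prey: 28+11-21=18; pred: 19+5-9=15
Step 3: prey: 18+7-10=15; pred: 15+2-7=10
Step 4: prey: 15+6-6=15; pred: 10+1-5=6
Step 5: prey: 15+6-3=18; pred: 6+0-3=3
Step 6: prey: 18+7-2=23; pred: 3+0-1=2
Step 7: prey: 23+9-1=31; pred: 2+0-1=1
Step 8: prey: 31+12-1=42; pred: 1+0-0=1
Step 9: prey: 42+16-1=57; pred: 1+0-0=1
Max prey = 57 at step 9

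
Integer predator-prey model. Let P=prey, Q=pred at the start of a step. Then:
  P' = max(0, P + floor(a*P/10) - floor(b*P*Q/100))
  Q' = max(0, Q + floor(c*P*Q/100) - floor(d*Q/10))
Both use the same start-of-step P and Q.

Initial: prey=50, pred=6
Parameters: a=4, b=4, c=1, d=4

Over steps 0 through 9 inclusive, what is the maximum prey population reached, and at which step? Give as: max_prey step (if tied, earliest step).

Answer: 68 3

Derivation:
Step 1: prey: 50+20-12=58; pred: 6+3-2=7
Step 2: prey: 58+23-16=65; pred: 7+4-2=9
Step 3: prey: 65+26-23=68; pred: 9+5-3=11
Step 4: prey: 68+27-29=66; pred: 11+7-4=14
Step 5: prey: 66+26-36=56; pred: 14+9-5=18
Step 6: prey: 56+22-40=38; pred: 18+10-7=21
Step 7: prey: 38+15-31=22; pred: 21+7-8=20
Step 8: prey: 22+8-17=13; pred: 20+4-8=16
Step 9: prey: 13+5-8=10; pred: 16+2-6=12
Max prey = 68 at step 3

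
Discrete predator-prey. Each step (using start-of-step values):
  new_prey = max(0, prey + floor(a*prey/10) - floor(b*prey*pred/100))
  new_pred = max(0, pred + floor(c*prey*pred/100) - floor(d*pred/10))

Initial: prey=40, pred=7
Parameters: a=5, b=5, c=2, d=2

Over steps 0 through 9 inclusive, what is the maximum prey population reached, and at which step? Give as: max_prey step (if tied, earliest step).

Answer: 46 1

Derivation:
Step 1: prey: 40+20-14=46; pred: 7+5-1=11
Step 2: prey: 46+23-25=44; pred: 11+10-2=19
Step 3: prey: 44+22-41=25; pred: 19+16-3=32
Step 4: prey: 25+12-40=0; pred: 32+16-6=42
Step 5: prey: 0+0-0=0; pred: 42+0-8=34
Step 6: prey: 0+0-0=0; pred: 34+0-6=28
Step 7: prey: 0+0-0=0; pred: 28+0-5=23
Step 8: prey: 0+0-0=0; pred: 23+0-4=19
Step 9: prey: 0+0-0=0; pred: 19+0-3=16
Max prey = 46 at step 1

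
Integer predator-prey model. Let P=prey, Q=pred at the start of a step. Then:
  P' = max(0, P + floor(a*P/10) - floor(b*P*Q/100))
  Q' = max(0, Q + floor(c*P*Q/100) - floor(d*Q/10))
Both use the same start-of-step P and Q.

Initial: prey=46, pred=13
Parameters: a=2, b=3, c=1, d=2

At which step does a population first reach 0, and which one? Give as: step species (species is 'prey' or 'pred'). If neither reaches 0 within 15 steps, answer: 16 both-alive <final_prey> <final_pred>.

Answer: 16 both-alive 2 4

Derivation:
Step 1: prey: 46+9-17=38; pred: 13+5-2=16
Step 2: prey: 38+7-18=27; pred: 16+6-3=19
Step 3: prey: 27+5-15=17; pred: 19+5-3=21
Step 4: prey: 17+3-10=10; pred: 21+3-4=20
Step 5: prey: 10+2-6=6; pred: 20+2-4=18
Step 6: prey: 6+1-3=4; pred: 18+1-3=16
Step 7: prey: 4+0-1=3; pred: 16+0-3=13
Step 8: prey: 3+0-1=2; pred: 13+0-2=11
Step 9: prey: 2+0-0=2; pred: 11+0-2=9
Step 10: prey: 2+0-0=2; pred: 9+0-1=8
Step 11: prey: 2+0-0=2; pred: 8+0-1=7
Step 12: prey: 2+0-0=2; pred: 7+0-1=6
Step 13: prey: 2+0-0=2; pred: 6+0-1=5
Step 14: prey: 2+0-0=2; pred: 5+0-1=4
Step 15: prey: 2+0-0=2; pred: 4+0-0=4
No extinction within 15 steps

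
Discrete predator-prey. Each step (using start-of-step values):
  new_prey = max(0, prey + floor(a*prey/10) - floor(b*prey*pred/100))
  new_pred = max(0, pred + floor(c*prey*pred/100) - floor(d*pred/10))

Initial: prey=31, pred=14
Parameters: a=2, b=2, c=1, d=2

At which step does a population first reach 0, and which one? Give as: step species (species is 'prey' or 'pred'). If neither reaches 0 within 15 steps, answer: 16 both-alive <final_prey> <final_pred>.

Answer: 16 both-alive 12 7

Derivation:
Step 1: prey: 31+6-8=29; pred: 14+4-2=16
Step 2: prey: 29+5-9=25; pred: 16+4-3=17
Step 3: prey: 25+5-8=22; pred: 17+4-3=18
Step 4: prey: 22+4-7=19; pred: 18+3-3=18
Step 5: prey: 19+3-6=16; pred: 18+3-3=18
Step 6: prey: 16+3-5=14; pred: 18+2-3=17
Step 7: prey: 14+2-4=12; pred: 17+2-3=16
Step 8: prey: 12+2-3=11; pred: 16+1-3=14
Step 9: prey: 11+2-3=10; pred: 14+1-2=13
Step 10: prey: 10+2-2=10; pred: 13+1-2=12
Step 11: prey: 10+2-2=10; pred: 12+1-2=11
Step 12: prey: 10+2-2=10; pred: 11+1-2=10
Step 13: prey: 10+2-2=10; pred: 10+1-2=9
Step 14: prey: 10+2-1=11; pred: 9+0-1=8
Step 15: prey: 11+2-1=12; pred: 8+0-1=7
No extinction within 15 steps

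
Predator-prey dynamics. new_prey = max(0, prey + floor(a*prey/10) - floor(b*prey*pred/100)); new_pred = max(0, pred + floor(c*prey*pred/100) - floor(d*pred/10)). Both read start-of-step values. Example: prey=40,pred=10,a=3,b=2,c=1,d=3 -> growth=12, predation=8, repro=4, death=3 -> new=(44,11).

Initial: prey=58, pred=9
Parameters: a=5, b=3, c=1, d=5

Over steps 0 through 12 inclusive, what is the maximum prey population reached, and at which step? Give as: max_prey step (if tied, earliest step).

Step 1: prey: 58+29-15=72; pred: 9+5-4=10
Step 2: prey: 72+36-21=87; pred: 10+7-5=12
Step 3: prey: 87+43-31=99; pred: 12+10-6=16
Step 4: prey: 99+49-47=101; pred: 16+15-8=23
Step 5: prey: 101+50-69=82; pred: 23+23-11=35
Step 6: prey: 82+41-86=37; pred: 35+28-17=46
Step 7: prey: 37+18-51=4; pred: 46+17-23=40
Step 8: prey: 4+2-4=2; pred: 40+1-20=21
Step 9: prey: 2+1-1=2; pred: 21+0-10=11
Step 10: prey: 2+1-0=3; pred: 11+0-5=6
Step 11: prey: 3+1-0=4; pred: 6+0-3=3
Step 12: prey: 4+2-0=6; pred: 3+0-1=2
Max prey = 101 at step 4

Answer: 101 4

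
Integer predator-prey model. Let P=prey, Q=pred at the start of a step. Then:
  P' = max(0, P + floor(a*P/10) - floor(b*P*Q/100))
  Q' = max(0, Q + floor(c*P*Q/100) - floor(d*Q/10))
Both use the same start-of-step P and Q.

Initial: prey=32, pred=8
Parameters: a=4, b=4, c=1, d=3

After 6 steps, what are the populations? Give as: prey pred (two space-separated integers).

Step 1: prey: 32+12-10=34; pred: 8+2-2=8
Step 2: prey: 34+13-10=37; pred: 8+2-2=8
Step 3: prey: 37+14-11=40; pred: 8+2-2=8
Step 4: prey: 40+16-12=44; pred: 8+3-2=9
Step 5: prey: 44+17-15=46; pred: 9+3-2=10
Step 6: prey: 46+18-18=46; pred: 10+4-3=11

Answer: 46 11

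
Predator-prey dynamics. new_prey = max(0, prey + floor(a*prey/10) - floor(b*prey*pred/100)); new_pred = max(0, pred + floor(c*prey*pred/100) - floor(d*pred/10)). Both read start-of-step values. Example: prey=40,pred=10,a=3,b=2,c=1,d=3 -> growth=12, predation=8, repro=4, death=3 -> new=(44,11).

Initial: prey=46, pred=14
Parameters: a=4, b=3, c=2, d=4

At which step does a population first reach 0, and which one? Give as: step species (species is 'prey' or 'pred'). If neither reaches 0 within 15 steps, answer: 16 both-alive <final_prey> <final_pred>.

Step 1: prey: 46+18-19=45; pred: 14+12-5=21
Step 2: prey: 45+18-28=35; pred: 21+18-8=31
Step 3: prey: 35+14-32=17; pred: 31+21-12=40
Step 4: prey: 17+6-20=3; pred: 40+13-16=37
Step 5: prey: 3+1-3=1; pred: 37+2-14=25
Step 6: prey: 1+0-0=1; pred: 25+0-10=15
Step 7: prey: 1+0-0=1; pred: 15+0-6=9
Step 8: prey: 1+0-0=1; pred: 9+0-3=6
Step 9: prey: 1+0-0=1; pred: 6+0-2=4
Step 10: prey: 1+0-0=1; pred: 4+0-1=3
Step 11: prey: 1+0-0=1; pred: 3+0-1=2
Step 12: prey: 1+0-0=1; pred: 2+0-0=2
Steps 13-15: state stable at prey=1, pred=2 (no change)
No extinction within 15 steps

Answer: 16 both-alive 1 2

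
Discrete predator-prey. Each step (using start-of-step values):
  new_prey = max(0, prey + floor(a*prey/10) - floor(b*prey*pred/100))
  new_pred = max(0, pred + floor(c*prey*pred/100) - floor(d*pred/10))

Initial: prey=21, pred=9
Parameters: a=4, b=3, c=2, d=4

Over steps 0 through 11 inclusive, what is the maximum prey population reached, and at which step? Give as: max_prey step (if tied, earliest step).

Step 1: prey: 21+8-5=24; pred: 9+3-3=9
Step 2: prey: 24+9-6=27; pred: 9+4-3=10
Step 3: prey: 27+10-8=29; pred: 10+5-4=11
Step 4: prey: 29+11-9=31; pred: 11+6-4=13
Step 5: prey: 31+12-12=31; pred: 13+8-5=16
Step 6: prey: 31+12-14=29; pred: 16+9-6=19
Step 7: prey: 29+11-16=24; pred: 19+11-7=23
Step 8: prey: 24+9-16=17; pred: 23+11-9=25
Step 9: prey: 17+6-12=11; pred: 25+8-10=23
Step 10: prey: 11+4-7=8; pred: 23+5-9=19
Step 11: prey: 8+3-4=7; pred: 19+3-7=15
Max prey = 31 at step 4

Answer: 31 4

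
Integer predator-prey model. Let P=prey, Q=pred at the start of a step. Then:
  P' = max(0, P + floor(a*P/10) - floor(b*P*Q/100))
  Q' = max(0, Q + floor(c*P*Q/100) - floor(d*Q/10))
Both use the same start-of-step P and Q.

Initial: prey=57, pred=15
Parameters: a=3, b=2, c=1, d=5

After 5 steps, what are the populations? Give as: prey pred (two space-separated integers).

Answer: 46 17

Derivation:
Step 1: prey: 57+17-17=57; pred: 15+8-7=16
Step 2: prey: 57+17-18=56; pred: 16+9-8=17
Step 3: prey: 56+16-19=53; pred: 17+9-8=18
Step 4: prey: 53+15-19=49; pred: 18+9-9=18
Step 5: prey: 49+14-17=46; pred: 18+8-9=17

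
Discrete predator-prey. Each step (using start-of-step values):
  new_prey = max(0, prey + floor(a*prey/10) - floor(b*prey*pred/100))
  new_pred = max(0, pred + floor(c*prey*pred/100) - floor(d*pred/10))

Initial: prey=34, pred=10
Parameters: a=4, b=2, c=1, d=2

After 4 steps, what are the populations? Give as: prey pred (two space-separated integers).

Answer: 59 23

Derivation:
Step 1: prey: 34+13-6=41; pred: 10+3-2=11
Step 2: prey: 41+16-9=48; pred: 11+4-2=13
Step 3: prey: 48+19-12=55; pred: 13+6-2=17
Step 4: prey: 55+22-18=59; pred: 17+9-3=23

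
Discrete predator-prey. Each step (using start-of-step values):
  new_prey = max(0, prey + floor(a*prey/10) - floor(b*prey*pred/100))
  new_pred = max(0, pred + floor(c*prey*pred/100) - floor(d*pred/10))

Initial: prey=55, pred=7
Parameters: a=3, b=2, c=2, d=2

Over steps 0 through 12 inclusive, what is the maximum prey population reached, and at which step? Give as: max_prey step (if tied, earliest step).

Step 1: prey: 55+16-7=64; pred: 7+7-1=13
Step 2: prey: 64+19-16=67; pred: 13+16-2=27
Step 3: prey: 67+20-36=51; pred: 27+36-5=58
Step 4: prey: 51+15-59=7; pred: 58+59-11=106
Step 5: prey: 7+2-14=0; pred: 106+14-21=99
Step 6: prey: 0+0-0=0; pred: 99+0-19=80
Step 7: prey: 0+0-0=0; pred: 80+0-16=64
Step 8: prey: 0+0-0=0; pred: 64+0-12=52
Step 9: prey: 0+0-0=0; pred: 52+0-10=42
Step 10: prey: 0+0-0=0; pred: 42+0-8=34
Step 11: prey: 0+0-0=0; pred: 34+0-6=28
Step 12: prey: 0+0-0=0; pred: 28+0-5=23
Max prey = 67 at step 2

Answer: 67 2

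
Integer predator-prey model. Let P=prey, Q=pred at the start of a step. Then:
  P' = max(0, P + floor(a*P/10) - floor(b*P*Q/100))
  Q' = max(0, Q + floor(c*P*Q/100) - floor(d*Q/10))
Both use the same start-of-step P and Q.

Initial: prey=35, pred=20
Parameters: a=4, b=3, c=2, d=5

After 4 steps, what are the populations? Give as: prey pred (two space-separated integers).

Step 1: prey: 35+14-21=28; pred: 20+14-10=24
Step 2: prey: 28+11-20=19; pred: 24+13-12=25
Step 3: prey: 19+7-14=12; pred: 25+9-12=22
Step 4: prey: 12+4-7=9; pred: 22+5-11=16

Answer: 9 16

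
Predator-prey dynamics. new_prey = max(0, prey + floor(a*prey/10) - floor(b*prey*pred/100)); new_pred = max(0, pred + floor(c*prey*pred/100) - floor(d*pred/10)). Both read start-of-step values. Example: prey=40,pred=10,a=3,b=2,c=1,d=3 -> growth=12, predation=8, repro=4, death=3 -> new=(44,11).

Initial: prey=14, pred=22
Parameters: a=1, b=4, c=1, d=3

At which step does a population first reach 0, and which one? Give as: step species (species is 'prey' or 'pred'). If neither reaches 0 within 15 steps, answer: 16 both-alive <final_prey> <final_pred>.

Step 1: prey: 14+1-12=3; pred: 22+3-6=19
Step 2: prey: 3+0-2=1; pred: 19+0-5=14
Step 3: prey: 1+0-0=1; pred: 14+0-4=10
Step 4: prey: 1+0-0=1; pred: 10+0-3=7
Step 5: prey: 1+0-0=1; pred: 7+0-2=5
Step 6: prey: 1+0-0=1; pred: 5+0-1=4
Step 7: prey: 1+0-0=1; pred: 4+0-1=3
Step 8: prey: 1+0-0=1; pred: 3+0-0=3
Steps 9-15: state stable at prey=1, pred=3 (no change)
No extinction within 15 steps

Answer: 16 both-alive 1 3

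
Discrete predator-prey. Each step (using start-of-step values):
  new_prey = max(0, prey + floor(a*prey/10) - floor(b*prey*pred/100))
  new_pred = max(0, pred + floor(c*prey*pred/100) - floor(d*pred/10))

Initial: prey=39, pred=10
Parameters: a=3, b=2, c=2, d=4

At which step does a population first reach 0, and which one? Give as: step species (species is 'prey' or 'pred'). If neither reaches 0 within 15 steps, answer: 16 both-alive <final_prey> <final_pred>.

Step 1: prey: 39+11-7=43; pred: 10+7-4=13
Step 2: prey: 43+12-11=44; pred: 13+11-5=19
Step 3: prey: 44+13-16=41; pred: 19+16-7=28
Step 4: prey: 41+12-22=31; pred: 28+22-11=39
Step 5: prey: 31+9-24=16; pred: 39+24-15=48
Step 6: prey: 16+4-15=5; pred: 48+15-19=44
Step 7: prey: 5+1-4=2; pred: 44+4-17=31
Step 8: prey: 2+0-1=1; pred: 31+1-12=20
Step 9: prey: 1+0-0=1; pred: 20+0-8=12
Step 10: prey: 1+0-0=1; pred: 12+0-4=8
Step 11: prey: 1+0-0=1; pred: 8+0-3=5
Step 12: prey: 1+0-0=1; pred: 5+0-2=3
Step 13: prey: 1+0-0=1; pred: 3+0-1=2
Step 14: prey: 1+0-0=1; pred: 2+0-0=2
Steps 15-15: state stable at prey=1, pred=2 (no change)
No extinction within 15 steps

Answer: 16 both-alive 1 2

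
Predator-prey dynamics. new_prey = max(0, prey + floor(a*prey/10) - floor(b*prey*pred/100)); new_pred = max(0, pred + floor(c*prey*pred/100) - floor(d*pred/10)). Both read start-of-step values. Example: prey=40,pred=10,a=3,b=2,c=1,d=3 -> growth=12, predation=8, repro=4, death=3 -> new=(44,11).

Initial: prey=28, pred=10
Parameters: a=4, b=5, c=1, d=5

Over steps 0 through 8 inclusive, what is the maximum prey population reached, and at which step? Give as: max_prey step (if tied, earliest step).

Step 1: prey: 28+11-14=25; pred: 10+2-5=7
Step 2: prey: 25+10-8=27; pred: 7+1-3=5
Step 3: prey: 27+10-6=31; pred: 5+1-2=4
Step 4: prey: 31+12-6=37; pred: 4+1-2=3
Step 5: prey: 37+14-5=46; pred: 3+1-1=3
Step 6: prey: 46+18-6=58; pred: 3+1-1=3
Step 7: prey: 58+23-8=73; pred: 3+1-1=3
Step 8: prey: 73+29-10=92; pred: 3+2-1=4
Max prey = 92 at step 8

Answer: 92 8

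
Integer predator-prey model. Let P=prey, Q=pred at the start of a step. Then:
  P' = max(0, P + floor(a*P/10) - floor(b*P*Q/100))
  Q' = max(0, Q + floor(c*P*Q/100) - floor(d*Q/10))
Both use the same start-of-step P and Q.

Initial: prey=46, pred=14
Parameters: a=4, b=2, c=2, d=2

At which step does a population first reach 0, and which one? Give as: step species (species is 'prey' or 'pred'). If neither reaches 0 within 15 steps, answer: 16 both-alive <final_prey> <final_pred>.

Answer: 4 prey

Derivation:
Step 1: prey: 46+18-12=52; pred: 14+12-2=24
Step 2: prey: 52+20-24=48; pred: 24+24-4=44
Step 3: prey: 48+19-42=25; pred: 44+42-8=78
Step 4: prey: 25+10-39=0; pred: 78+39-15=102
First extinction: prey at step 4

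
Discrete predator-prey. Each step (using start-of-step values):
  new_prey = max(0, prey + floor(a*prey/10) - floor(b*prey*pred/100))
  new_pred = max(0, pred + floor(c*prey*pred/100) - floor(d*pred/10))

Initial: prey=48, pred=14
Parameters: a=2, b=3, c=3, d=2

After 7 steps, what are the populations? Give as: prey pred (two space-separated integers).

Step 1: prey: 48+9-20=37; pred: 14+20-2=32
Step 2: prey: 37+7-35=9; pred: 32+35-6=61
Step 3: prey: 9+1-16=0; pred: 61+16-12=65
Step 4: prey: 0+0-0=0; pred: 65+0-13=52
Step 5: prey: 0+0-0=0; pred: 52+0-10=42
Step 6: prey: 0+0-0=0; pred: 42+0-8=34
Step 7: prey: 0+0-0=0; pred: 34+0-6=28

Answer: 0 28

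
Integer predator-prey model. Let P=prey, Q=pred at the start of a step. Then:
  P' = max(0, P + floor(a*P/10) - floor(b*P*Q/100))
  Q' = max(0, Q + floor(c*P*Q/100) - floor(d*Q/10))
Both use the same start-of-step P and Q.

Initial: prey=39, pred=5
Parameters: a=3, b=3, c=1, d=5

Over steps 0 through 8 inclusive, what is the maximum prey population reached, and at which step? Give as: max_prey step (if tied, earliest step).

Step 1: prey: 39+11-5=45; pred: 5+1-2=4
Step 2: prey: 45+13-5=53; pred: 4+1-2=3
Step 3: prey: 53+15-4=64; pred: 3+1-1=3
Step 4: prey: 64+19-5=78; pred: 3+1-1=3
Step 5: prey: 78+23-7=94; pred: 3+2-1=4
Step 6: prey: 94+28-11=111; pred: 4+3-2=5
Step 7: prey: 111+33-16=128; pred: 5+5-2=8
Step 8: prey: 128+38-30=136; pred: 8+10-4=14
Max prey = 136 at step 8

Answer: 136 8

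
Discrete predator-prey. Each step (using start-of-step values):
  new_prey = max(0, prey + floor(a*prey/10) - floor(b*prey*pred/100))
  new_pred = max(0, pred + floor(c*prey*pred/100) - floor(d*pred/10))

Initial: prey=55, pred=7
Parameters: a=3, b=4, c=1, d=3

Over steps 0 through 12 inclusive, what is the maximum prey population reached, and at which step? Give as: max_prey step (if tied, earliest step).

Answer: 56 1

Derivation:
Step 1: prey: 55+16-15=56; pred: 7+3-2=8
Step 2: prey: 56+16-17=55; pred: 8+4-2=10
Step 3: prey: 55+16-22=49; pred: 10+5-3=12
Step 4: prey: 49+14-23=40; pred: 12+5-3=14
Step 5: prey: 40+12-22=30; pred: 14+5-4=15
Step 6: prey: 30+9-18=21; pred: 15+4-4=15
Step 7: prey: 21+6-12=15; pred: 15+3-4=14
Step 8: prey: 15+4-8=11; pred: 14+2-4=12
Step 9: prey: 11+3-5=9; pred: 12+1-3=10
Step 10: prey: 9+2-3=8; pred: 10+0-3=7
Step 11: prey: 8+2-2=8; pred: 7+0-2=5
Step 12: prey: 8+2-1=9; pred: 5+0-1=4
Max prey = 56 at step 1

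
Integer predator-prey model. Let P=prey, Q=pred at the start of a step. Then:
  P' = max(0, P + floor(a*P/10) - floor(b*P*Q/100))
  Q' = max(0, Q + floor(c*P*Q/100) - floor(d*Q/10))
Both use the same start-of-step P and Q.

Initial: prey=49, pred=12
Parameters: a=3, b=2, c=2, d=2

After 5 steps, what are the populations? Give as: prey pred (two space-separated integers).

Step 1: prey: 49+14-11=52; pred: 12+11-2=21
Step 2: prey: 52+15-21=46; pred: 21+21-4=38
Step 3: prey: 46+13-34=25; pred: 38+34-7=65
Step 4: prey: 25+7-32=0; pred: 65+32-13=84
Step 5: prey: 0+0-0=0; pred: 84+0-16=68

Answer: 0 68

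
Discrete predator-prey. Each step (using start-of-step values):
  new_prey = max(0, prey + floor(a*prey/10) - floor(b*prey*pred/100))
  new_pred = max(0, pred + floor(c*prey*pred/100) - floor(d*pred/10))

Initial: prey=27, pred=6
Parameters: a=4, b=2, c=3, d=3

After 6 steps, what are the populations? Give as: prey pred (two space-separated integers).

Step 1: prey: 27+10-3=34; pred: 6+4-1=9
Step 2: prey: 34+13-6=41; pred: 9+9-2=16
Step 3: prey: 41+16-13=44; pred: 16+19-4=31
Step 4: prey: 44+17-27=34; pred: 31+40-9=62
Step 5: prey: 34+13-42=5; pred: 62+63-18=107
Step 6: prey: 5+2-10=0; pred: 107+16-32=91

Answer: 0 91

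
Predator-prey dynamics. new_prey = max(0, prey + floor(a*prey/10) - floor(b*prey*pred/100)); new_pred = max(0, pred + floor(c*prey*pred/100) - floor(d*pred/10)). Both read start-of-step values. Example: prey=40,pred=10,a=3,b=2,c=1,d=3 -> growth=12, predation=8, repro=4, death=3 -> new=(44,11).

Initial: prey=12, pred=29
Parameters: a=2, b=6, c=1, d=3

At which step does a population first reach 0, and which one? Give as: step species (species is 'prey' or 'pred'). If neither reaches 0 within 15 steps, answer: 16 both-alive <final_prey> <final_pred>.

Step 1: prey: 12+2-20=0; pred: 29+3-8=24
First extinction: prey at step 1

Answer: 1 prey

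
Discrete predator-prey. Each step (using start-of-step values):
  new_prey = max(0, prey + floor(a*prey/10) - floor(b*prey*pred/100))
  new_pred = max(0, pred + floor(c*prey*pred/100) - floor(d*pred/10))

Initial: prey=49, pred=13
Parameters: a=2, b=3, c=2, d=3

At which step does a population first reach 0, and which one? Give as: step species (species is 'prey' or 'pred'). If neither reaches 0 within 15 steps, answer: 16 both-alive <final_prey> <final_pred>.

Answer: 16 both-alive 1 3

Derivation:
Step 1: prey: 49+9-19=39; pred: 13+12-3=22
Step 2: prey: 39+7-25=21; pred: 22+17-6=33
Step 3: prey: 21+4-20=5; pred: 33+13-9=37
Step 4: prey: 5+1-5=1; pred: 37+3-11=29
Step 5: prey: 1+0-0=1; pred: 29+0-8=21
Step 6: prey: 1+0-0=1; pred: 21+0-6=15
Step 7: prey: 1+0-0=1; pred: 15+0-4=11
Step 8: prey: 1+0-0=1; pred: 11+0-3=8
Step 9: prey: 1+0-0=1; pred: 8+0-2=6
Step 10: prey: 1+0-0=1; pred: 6+0-1=5
Step 11: prey: 1+0-0=1; pred: 5+0-1=4
Step 12: prey: 1+0-0=1; pred: 4+0-1=3
Step 13: prey: 1+0-0=1; pred: 3+0-0=3
Steps 14-15: state stable at prey=1, pred=3 (no change)
No extinction within 15 steps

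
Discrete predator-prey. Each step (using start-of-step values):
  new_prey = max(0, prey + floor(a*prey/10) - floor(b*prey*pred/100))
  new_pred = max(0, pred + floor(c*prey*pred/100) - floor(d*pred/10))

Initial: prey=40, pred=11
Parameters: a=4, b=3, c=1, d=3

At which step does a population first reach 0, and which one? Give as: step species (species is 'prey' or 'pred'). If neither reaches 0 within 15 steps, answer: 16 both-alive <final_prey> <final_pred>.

Answer: 16 both-alive 18 6

Derivation:
Step 1: prey: 40+16-13=43; pred: 11+4-3=12
Step 2: prey: 43+17-15=45; pred: 12+5-3=14
Step 3: prey: 45+18-18=45; pred: 14+6-4=16
Step 4: prey: 45+18-21=42; pred: 16+7-4=19
Step 5: prey: 42+16-23=35; pred: 19+7-5=21
Step 6: prey: 35+14-22=27; pred: 21+7-6=22
Step 7: prey: 27+10-17=20; pred: 22+5-6=21
Step 8: prey: 20+8-12=16; pred: 21+4-6=19
Step 9: prey: 16+6-9=13; pred: 19+3-5=17
Step 10: prey: 13+5-6=12; pred: 17+2-5=14
Step 11: prey: 12+4-5=11; pred: 14+1-4=11
Step 12: prey: 11+4-3=12; pred: 11+1-3=9
Step 13: prey: 12+4-3=13; pred: 9+1-2=8
Step 14: prey: 13+5-3=15; pred: 8+1-2=7
Step 15: prey: 15+6-3=18; pred: 7+1-2=6
No extinction within 15 steps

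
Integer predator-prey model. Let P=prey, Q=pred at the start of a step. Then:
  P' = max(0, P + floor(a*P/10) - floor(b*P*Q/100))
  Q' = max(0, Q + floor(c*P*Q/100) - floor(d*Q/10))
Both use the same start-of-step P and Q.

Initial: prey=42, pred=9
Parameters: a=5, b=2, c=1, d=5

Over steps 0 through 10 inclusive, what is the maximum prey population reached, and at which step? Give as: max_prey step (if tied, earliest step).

Step 1: prey: 42+21-7=56; pred: 9+3-4=8
Step 2: prey: 56+28-8=76; pred: 8+4-4=8
Step 3: prey: 76+38-12=102; pred: 8+6-4=10
Step 4: prey: 102+51-20=133; pred: 10+10-5=15
Step 5: prey: 133+66-39=160; pred: 15+19-7=27
Step 6: prey: 160+80-86=154; pred: 27+43-13=57
Step 7: prey: 154+77-175=56; pred: 57+87-28=116
Step 8: prey: 56+28-129=0; pred: 116+64-58=122
Step 9: prey: 0+0-0=0; pred: 122+0-61=61
Step 10: prey: 0+0-0=0; pred: 61+0-30=31
Max prey = 160 at step 5

Answer: 160 5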